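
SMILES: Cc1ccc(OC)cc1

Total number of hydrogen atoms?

Hydrogens are implicit in SMILES; fill each atom to its normal valence:
  4 × C (aromatic): 1 H each → 4
  2 × C: 3 H each → 6
  2 × C (aromatic): no H
  1 × O: no H
  Total hydrogens = 10.

10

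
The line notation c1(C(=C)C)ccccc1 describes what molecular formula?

C9H10

Heavy atoms from the SMILES: 9 C.
Implicit hydrogens by atom environment:
  5 × C (aromatic): 1 H each → 5
  1 × C: 3 H
  1 × C: 2 H
  1 × C: no H
  1 × C (aromatic): no H
  Total hydrogens = 10.
Molecular formula: C9H10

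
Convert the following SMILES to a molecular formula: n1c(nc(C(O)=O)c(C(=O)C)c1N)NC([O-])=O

Heavy atoms from the SMILES: 8 C, 4 N, 5 O.
Implicit hydrogens by atom environment:
  4 × C (aromatic): no H
  3 × C: no H
  3 × O: no H
  2 × N (aromatic): no H
  1 × C: 3 H
  1 × N: 2 H
  1 × N: 1 H
  1 × O: 1 H
  1 × O (charge -1): no H
  Total hydrogens = 7.
Net charge -1.
Molecular formula: C8H7N4O5-

C8H7N4O5-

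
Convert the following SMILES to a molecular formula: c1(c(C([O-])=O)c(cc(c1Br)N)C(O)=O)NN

C8H7BrN3O4-

Heavy atoms from the SMILES: 1 Br, 8 C, 3 N, 4 O.
Implicit hydrogens by atom environment:
  5 × C (aromatic): no H
  2 × C: no H
  2 × N: 2 H each → 4
  2 × O: no H
  1 × Br: no H
  1 × C (aromatic): 1 H
  1 × N: 1 H
  1 × O: 1 H
  1 × O (charge -1): no H
  Total hydrogens = 7.
Net charge -1.
Molecular formula: C8H7BrN3O4-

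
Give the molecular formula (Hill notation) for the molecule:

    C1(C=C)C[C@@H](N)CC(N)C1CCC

Heavy atoms from the SMILES: 11 C, 2 N.
Implicit hydrogens by atom environment:
  5 × C: 2 H each → 10
  5 × C: 1 H each → 5
  2 × N: 2 H each → 4
  1 × C: 3 H
  Total hydrogens = 22.
Molecular formula: C11H22N2

C11H22N2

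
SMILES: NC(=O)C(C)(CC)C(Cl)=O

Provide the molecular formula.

C6H10ClNO2

Heavy atoms from the SMILES: 6 C, 1 Cl, 1 N, 2 O.
Implicit hydrogens by atom environment:
  3 × C: no H
  2 × C: 3 H each → 6
  2 × O: no H
  1 × C: 2 H
  1 × Cl: no H
  1 × N: 2 H
  Total hydrogens = 10.
Molecular formula: C6H10ClNO2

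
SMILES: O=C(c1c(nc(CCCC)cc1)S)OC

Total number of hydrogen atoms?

15

Hydrogens are implicit in SMILES; fill each atom to its normal valence:
  3 × C: 2 H each → 6
  3 × C (aromatic): no H
  2 × C: 3 H each → 6
  2 × C (aromatic): 1 H each → 2
  2 × O: no H
  1 × C: no H
  1 × N (aromatic): no H
  1 × S: 1 H
  Total hydrogens = 15.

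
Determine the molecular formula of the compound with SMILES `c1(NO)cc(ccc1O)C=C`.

C8H9NO2

Heavy atoms from the SMILES: 8 C, 1 N, 2 O.
Implicit hydrogens by atom environment:
  3 × C (aromatic): 1 H each → 3
  3 × C (aromatic): no H
  2 × O: 1 H each → 2
  1 × C: 2 H
  1 × C: 1 H
  1 × N: 1 H
  Total hydrogens = 9.
Molecular formula: C8H9NO2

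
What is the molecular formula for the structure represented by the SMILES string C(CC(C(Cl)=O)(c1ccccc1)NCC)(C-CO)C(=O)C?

C16H22ClNO3

Heavy atoms from the SMILES: 16 C, 1 Cl, 1 N, 3 O.
Implicit hydrogens by atom environment:
  5 × C (aromatic): 1 H each → 5
  4 × C: 2 H each → 8
  3 × C: no H
  2 × C: 3 H each → 6
  2 × O: no H
  1 × C: 1 H
  1 × C (aromatic): no H
  1 × Cl: no H
  1 × N: 1 H
  1 × O: 1 H
  Total hydrogens = 22.
Molecular formula: C16H22ClNO3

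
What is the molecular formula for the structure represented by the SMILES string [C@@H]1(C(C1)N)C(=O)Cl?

C4H6ClNO

Heavy atoms from the SMILES: 4 C, 1 Cl, 1 N, 1 O.
Implicit hydrogens by atom environment:
  2 × C: 1 H each → 2
  1 × C: 2 H
  1 × C: no H
  1 × Cl: no H
  1 × N: 2 H
  1 × O: no H
  Total hydrogens = 6.
Molecular formula: C4H6ClNO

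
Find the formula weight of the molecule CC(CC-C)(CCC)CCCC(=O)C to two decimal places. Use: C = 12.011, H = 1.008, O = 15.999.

Molecular formula: C13H26O.
M = 13×12.011 + 26×1.008 + 1×15.999 = 198.35 g/mol.

198.35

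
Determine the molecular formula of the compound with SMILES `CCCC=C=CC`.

C7H12

Heavy atoms from the SMILES: 7 C.
Implicit hydrogens by atom environment:
  2 × C: 3 H each → 6
  2 × C: 2 H each → 4
  2 × C: 1 H each → 2
  1 × C: no H
  Total hydrogens = 12.
Molecular formula: C7H12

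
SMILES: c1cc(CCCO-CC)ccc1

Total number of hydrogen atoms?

16

Hydrogens are implicit in SMILES; fill each atom to its normal valence:
  5 × C (aromatic): 1 H each → 5
  4 × C: 2 H each → 8
  1 × C: 3 H
  1 × C (aromatic): no H
  1 × O: no H
  Total hydrogens = 16.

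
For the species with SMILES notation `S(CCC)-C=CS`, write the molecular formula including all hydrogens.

C5H10S2

Heavy atoms from the SMILES: 5 C, 2 S.
Implicit hydrogens by atom environment:
  2 × C: 2 H each → 4
  2 × C: 1 H each → 2
  1 × C: 3 H
  1 × S: 1 H
  1 × S: no H
  Total hydrogens = 10.
Molecular formula: C5H10S2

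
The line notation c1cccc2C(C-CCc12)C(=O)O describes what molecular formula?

Heavy atoms from the SMILES: 11 C, 2 O.
Implicit hydrogens by atom environment:
  4 × C (aromatic): 1 H each → 4
  3 × C: 2 H each → 6
  2 × C (aromatic): no H
  1 × C: 1 H
  1 × C: no H
  1 × O: 1 H
  1 × O: no H
  Total hydrogens = 12.
Molecular formula: C11H12O2

C11H12O2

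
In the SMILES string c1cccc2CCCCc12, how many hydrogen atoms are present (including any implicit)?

Hydrogens are implicit in SMILES; fill each atom to its normal valence:
  4 × C: 2 H each → 8
  4 × C (aromatic): 1 H each → 4
  2 × C (aromatic): no H
  Total hydrogens = 12.

12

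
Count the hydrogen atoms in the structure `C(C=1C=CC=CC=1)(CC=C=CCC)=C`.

16

Hydrogens are implicit in SMILES; fill each atom to its normal valence:
  5 × C (aromatic): 1 H each → 5
  3 × C: 2 H each → 6
  2 × C: 1 H each → 2
  2 × C: no H
  1 × C: 3 H
  1 × C (aromatic): no H
  Total hydrogens = 16.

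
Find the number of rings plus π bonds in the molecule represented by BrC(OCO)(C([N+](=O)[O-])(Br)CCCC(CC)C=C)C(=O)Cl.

3

Molecular formula from the SMILES: C12H18Br2ClNO5.
DoU = (2C + 2 + N − H − X)/2 = (2·12 + 2 + 1 − 18 − 3)/2 = 6/2 = 3.
(Structurally: 0 ring(s) + 3 π bond(s) = 3.)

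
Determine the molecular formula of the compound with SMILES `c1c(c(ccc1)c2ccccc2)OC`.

Heavy atoms from the SMILES: 13 C, 1 O.
Implicit hydrogens by atom environment:
  9 × C (aromatic): 1 H each → 9
  3 × C (aromatic): no H
  1 × C: 3 H
  1 × O: no H
  Total hydrogens = 12.
Molecular formula: C13H12O

C13H12O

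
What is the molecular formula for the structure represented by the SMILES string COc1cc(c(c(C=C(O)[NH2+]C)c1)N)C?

Heavy atoms from the SMILES: 11 C, 2 N, 2 O.
Implicit hydrogens by atom environment:
  4 × C (aromatic): no H
  3 × C: 3 H each → 9
  2 × C (aromatic): 1 H each → 2
  1 × C: 1 H
  1 × C: no H
  1 × N: 2 H
  1 × N (charge +1): 2 H
  1 × O: 1 H
  1 × O: no H
  Total hydrogens = 17.
Net charge +1.
Molecular formula: C11H17N2O2+

C11H17N2O2+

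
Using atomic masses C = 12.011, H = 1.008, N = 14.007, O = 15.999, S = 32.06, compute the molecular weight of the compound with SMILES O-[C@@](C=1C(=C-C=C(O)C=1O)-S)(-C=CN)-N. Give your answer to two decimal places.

Molecular formula: C9H12N2O3S.
M = 9×12.011 + 12×1.008 + 2×14.007 + 3×15.999 + 1×32.06 = 228.27 g/mol.

228.27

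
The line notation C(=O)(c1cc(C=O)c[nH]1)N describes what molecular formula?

Heavy atoms from the SMILES: 6 C, 2 N, 2 O.
Implicit hydrogens by atom environment:
  2 × C (aromatic): 1 H each → 2
  2 × C (aromatic): no H
  2 × O: no H
  1 × C: 1 H
  1 × C: no H
  1 × N: 2 H
  1 × N (aromatic): 1 H
  Total hydrogens = 6.
Molecular formula: C6H6N2O2

C6H6N2O2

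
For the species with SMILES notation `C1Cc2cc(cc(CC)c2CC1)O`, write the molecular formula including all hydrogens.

C12H16O

Heavy atoms from the SMILES: 12 C, 1 O.
Implicit hydrogens by atom environment:
  5 × C: 2 H each → 10
  4 × C (aromatic): no H
  2 × C (aromatic): 1 H each → 2
  1 × C: 3 H
  1 × O: 1 H
  Total hydrogens = 16.
Molecular formula: C12H16O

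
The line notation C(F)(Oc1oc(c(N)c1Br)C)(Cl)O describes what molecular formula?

C6H6BrClFNO3

Heavy atoms from the SMILES: 1 Br, 6 C, 1 Cl, 1 F, 1 N, 3 O.
Implicit hydrogens by atom environment:
  4 × C (aromatic): no H
  1 × Br: no H
  1 × C: 3 H
  1 × C: no H
  1 × Cl: no H
  1 × F: no H
  1 × N: 2 H
  1 × O: 1 H
  1 × O (aromatic): no H
  1 × O: no H
  Total hydrogens = 6.
Molecular formula: C6H6BrClFNO3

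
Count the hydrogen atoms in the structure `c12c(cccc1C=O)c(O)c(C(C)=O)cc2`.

Hydrogens are implicit in SMILES; fill each atom to its normal valence:
  5 × C (aromatic): 1 H each → 5
  5 × C (aromatic): no H
  2 × O: no H
  1 × C: 3 H
  1 × C: 1 H
  1 × C: no H
  1 × O: 1 H
  Total hydrogens = 10.

10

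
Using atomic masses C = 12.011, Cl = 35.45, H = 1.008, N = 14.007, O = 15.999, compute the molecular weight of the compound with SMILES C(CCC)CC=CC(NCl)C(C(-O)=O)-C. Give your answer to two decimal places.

233.74

Molecular formula: C11H20ClNO2.
M = 11×12.011 + 1×35.45 + 20×1.008 + 1×14.007 + 2×15.999 = 233.74 g/mol.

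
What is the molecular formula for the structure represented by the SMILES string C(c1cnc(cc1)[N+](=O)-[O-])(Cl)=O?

C6H3ClN2O3

Heavy atoms from the SMILES: 6 C, 1 Cl, 2 N, 3 O.
Implicit hydrogens by atom environment:
  3 × C (aromatic): 1 H each → 3
  2 × C (aromatic): no H
  2 × O: no H
  1 × C: no H
  1 × Cl: no H
  1 × N (aromatic): no H
  1 × N (charge +1): no H
  1 × O (charge -1): no H
  Total hydrogens = 3.
Molecular formula: C6H3ClN2O3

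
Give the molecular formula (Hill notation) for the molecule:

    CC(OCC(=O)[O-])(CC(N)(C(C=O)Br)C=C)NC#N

Heavy atoms from the SMILES: 1 Br, 11 C, 3 N, 4 O.
Implicit hydrogens by atom environment:
  4 × C: no H
  3 × C: 2 H each → 6
  3 × C: 1 H each → 3
  3 × O: no H
  1 × Br: no H
  1 × C: 3 H
  1 × N: 2 H
  1 × N: 1 H
  1 × N: no H
  1 × O (charge -1): no H
  Total hydrogens = 15.
Net charge -1.
Molecular formula: C11H15BrN3O4-

C11H15BrN3O4-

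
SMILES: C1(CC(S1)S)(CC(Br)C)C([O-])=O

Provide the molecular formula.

Heavy atoms from the SMILES: 1 Br, 7 C, 2 O, 2 S.
Implicit hydrogens by atom environment:
  2 × C: 2 H each → 4
  2 × C: 1 H each → 2
  2 × C: no H
  1 × Br: no H
  1 × C: 3 H
  1 × O: no H
  1 × O (charge -1): no H
  1 × S: 1 H
  1 × S: no H
  Total hydrogens = 10.
Net charge -1.
Molecular formula: C7H10BrO2S2-

C7H10BrO2S2-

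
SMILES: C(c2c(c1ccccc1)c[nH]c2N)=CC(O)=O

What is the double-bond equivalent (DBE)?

9

Molecular formula from the SMILES: C13H12N2O2.
DoU = (2C + 2 + N − H − X)/2 = (2·13 + 2 + 2 − 12 − 0)/2 = 18/2 = 9.
(Structurally: 2 ring(s) + 7 π bond(s) = 9.)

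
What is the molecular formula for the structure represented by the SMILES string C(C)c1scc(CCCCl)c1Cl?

Heavy atoms from the SMILES: 9 C, 2 Cl, 1 S.
Implicit hydrogens by atom environment:
  4 × C: 2 H each → 8
  3 × C (aromatic): no H
  2 × Cl: no H
  1 × C: 3 H
  1 × C (aromatic): 1 H
  1 × S (aromatic): no H
  Total hydrogens = 12.
Molecular formula: C9H12Cl2S

C9H12Cl2S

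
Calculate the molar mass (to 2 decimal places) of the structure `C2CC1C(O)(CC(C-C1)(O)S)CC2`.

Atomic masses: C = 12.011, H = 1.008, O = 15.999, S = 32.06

Molecular formula: C10H18O2S.
M = 10×12.011 + 18×1.008 + 2×15.999 + 1×32.06 = 202.31 g/mol.

202.31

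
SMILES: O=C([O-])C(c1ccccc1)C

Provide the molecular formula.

C9H9O2-

Heavy atoms from the SMILES: 9 C, 2 O.
Implicit hydrogens by atom environment:
  5 × C (aromatic): 1 H each → 5
  1 × C: 3 H
  1 × C: 1 H
  1 × C (aromatic): no H
  1 × C: no H
  1 × O: no H
  1 × O (charge -1): no H
  Total hydrogens = 9.
Net charge -1.
Molecular formula: C9H9O2-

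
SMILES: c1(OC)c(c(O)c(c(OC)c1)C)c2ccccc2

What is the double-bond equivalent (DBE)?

8

Molecular formula from the SMILES: C15H16O3.
DoU = (2C + 2 + N − H − X)/2 = (2·15 + 2 + 0 − 16 − 0)/2 = 16/2 = 8.
(Structurally: 2 ring(s) + 6 π bond(s) = 8.)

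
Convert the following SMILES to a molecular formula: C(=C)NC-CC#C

Heavy atoms from the SMILES: 6 C, 1 N.
Implicit hydrogens by atom environment:
  3 × C: 2 H each → 6
  2 × C: 1 H each → 2
  1 × C: no H
  1 × N: 1 H
  Total hydrogens = 9.
Molecular formula: C6H9N

C6H9N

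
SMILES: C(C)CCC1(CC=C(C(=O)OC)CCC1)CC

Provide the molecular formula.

Heavy atoms from the SMILES: 15 C, 2 O.
Implicit hydrogens by atom environment:
  8 × C: 2 H each → 16
  3 × C: 3 H each → 9
  3 × C: no H
  2 × O: no H
  1 × C: 1 H
  Total hydrogens = 26.
Molecular formula: C15H26O2

C15H26O2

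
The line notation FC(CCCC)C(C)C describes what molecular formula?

Heavy atoms from the SMILES: 8 C, 1 F.
Implicit hydrogens by atom environment:
  3 × C: 3 H each → 9
  3 × C: 2 H each → 6
  2 × C: 1 H each → 2
  1 × F: no H
  Total hydrogens = 17.
Molecular formula: C8H17F

C8H17F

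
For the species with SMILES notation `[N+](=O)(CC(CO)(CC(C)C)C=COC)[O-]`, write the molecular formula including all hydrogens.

C10H19NO4

Heavy atoms from the SMILES: 10 C, 1 N, 4 O.
Implicit hydrogens by atom environment:
  3 × C: 3 H each → 9
  3 × C: 2 H each → 6
  3 × C: 1 H each → 3
  2 × O: no H
  1 × C: no H
  1 × N (charge +1): no H
  1 × O: 1 H
  1 × O (charge -1): no H
  Total hydrogens = 19.
Molecular formula: C10H19NO4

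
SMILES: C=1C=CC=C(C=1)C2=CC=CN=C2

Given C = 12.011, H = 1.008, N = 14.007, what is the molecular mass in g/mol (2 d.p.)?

155.20

Molecular formula: C11H9N.
M = 11×12.011 + 9×1.008 + 1×14.007 = 155.20 g/mol.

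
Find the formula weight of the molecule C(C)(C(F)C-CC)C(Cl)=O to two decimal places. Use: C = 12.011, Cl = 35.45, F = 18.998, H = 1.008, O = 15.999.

166.62

Molecular formula: C7H12ClFO.
M = 7×12.011 + 1×35.45 + 1×18.998 + 12×1.008 + 1×15.999 = 166.62 g/mol.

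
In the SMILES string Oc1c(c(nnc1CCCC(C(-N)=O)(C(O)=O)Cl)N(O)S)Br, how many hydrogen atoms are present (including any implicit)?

Hydrogens are implicit in SMILES; fill each atom to its normal valence:
  4 × C (aromatic): no H
  3 × C: 2 H each → 6
  3 × C: no H
  3 × O: 1 H each → 3
  2 × N (aromatic): no H
  2 × O: no H
  1 × Br: no H
  1 × Cl: no H
  1 × N: 2 H
  1 × N: no H
  1 × S: 1 H
  Total hydrogens = 12.

12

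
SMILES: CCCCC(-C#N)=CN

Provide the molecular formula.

C7H12N2

Heavy atoms from the SMILES: 7 C, 2 N.
Implicit hydrogens by atom environment:
  3 × C: 2 H each → 6
  2 × C: no H
  1 × C: 3 H
  1 × C: 1 H
  1 × N: 2 H
  1 × N: no H
  Total hydrogens = 12.
Molecular formula: C7H12N2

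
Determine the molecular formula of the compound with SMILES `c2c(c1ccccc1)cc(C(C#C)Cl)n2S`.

Heavy atoms from the SMILES: 13 C, 1 Cl, 1 N, 1 S.
Implicit hydrogens by atom environment:
  7 × C (aromatic): 1 H each → 7
  3 × C (aromatic): no H
  2 × C: 1 H each → 2
  1 × C: no H
  1 × Cl: no H
  1 × N (aromatic): no H
  1 × S: 1 H
  Total hydrogens = 10.
Molecular formula: C13H10ClNS

C13H10ClNS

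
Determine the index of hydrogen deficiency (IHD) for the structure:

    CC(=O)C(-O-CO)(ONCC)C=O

Molecular formula from the SMILES: C7H13NO5.
DoU = (2C + 2 + N − H − X)/2 = (2·7 + 2 + 1 − 13 − 0)/2 = 4/2 = 2.
(Structurally: 0 ring(s) + 2 π bond(s) = 2.)

2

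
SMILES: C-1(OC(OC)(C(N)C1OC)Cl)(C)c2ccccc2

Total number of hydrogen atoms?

Hydrogens are implicit in SMILES; fill each atom to its normal valence:
  5 × C (aromatic): 1 H each → 5
  3 × C: 3 H each → 9
  3 × O: no H
  2 × C: 1 H each → 2
  2 × C: no H
  1 × C (aromatic): no H
  1 × Cl: no H
  1 × N: 2 H
  Total hydrogens = 18.

18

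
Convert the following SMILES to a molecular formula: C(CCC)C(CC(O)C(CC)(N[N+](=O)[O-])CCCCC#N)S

Heavy atoms from the SMILES: 15 C, 3 N, 3 O, 1 S.
Implicit hydrogens by atom environment:
  9 × C: 2 H each → 18
  2 × C: 3 H each → 6
  2 × C: 1 H each → 2
  2 × C: no H
  1 × N: 1 H
  1 × N (charge +1): no H
  1 × N: no H
  1 × O: 1 H
  1 × O: no H
  1 × O (charge -1): no H
  1 × S: 1 H
  Total hydrogens = 29.
Molecular formula: C15H29N3O3S

C15H29N3O3S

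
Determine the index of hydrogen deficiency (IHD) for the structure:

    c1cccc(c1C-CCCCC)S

Molecular formula from the SMILES: C12H18S.
DoU = (2C + 2 + N − H − X)/2 = (2·12 + 2 + 0 − 18 − 0)/2 = 8/2 = 4.
(Structurally: 1 ring(s) + 3 π bond(s) = 4.)

4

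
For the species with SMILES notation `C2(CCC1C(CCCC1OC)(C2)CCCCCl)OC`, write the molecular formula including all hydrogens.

C16H29ClO2

Heavy atoms from the SMILES: 16 C, 1 Cl, 2 O.
Implicit hydrogens by atom environment:
  10 × C: 2 H each → 20
  3 × C: 1 H each → 3
  2 × C: 3 H each → 6
  2 × O: no H
  1 × C: no H
  1 × Cl: no H
  Total hydrogens = 29.
Molecular formula: C16H29ClO2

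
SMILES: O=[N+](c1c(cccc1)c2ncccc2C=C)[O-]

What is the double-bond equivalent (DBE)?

10

Molecular formula from the SMILES: C13H10N2O2.
DoU = (2C + 2 + N − H − X)/2 = (2·13 + 2 + 2 − 10 − 0)/2 = 20/2 = 10.
(Structurally: 2 ring(s) + 8 π bond(s) = 10.)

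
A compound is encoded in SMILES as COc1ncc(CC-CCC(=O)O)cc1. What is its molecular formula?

Heavy atoms from the SMILES: 11 C, 1 N, 3 O.
Implicit hydrogens by atom environment:
  4 × C: 2 H each → 8
  3 × C (aromatic): 1 H each → 3
  2 × C (aromatic): no H
  2 × O: no H
  1 × C: 3 H
  1 × C: no H
  1 × N (aromatic): no H
  1 × O: 1 H
  Total hydrogens = 15.
Molecular formula: C11H15NO3

C11H15NO3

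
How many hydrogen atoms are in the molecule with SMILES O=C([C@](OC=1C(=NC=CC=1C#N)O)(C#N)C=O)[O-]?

Hydrogens are implicit in SMILES; fill each atom to its normal valence:
  4 × C: no H
  3 × C (aromatic): no H
  3 × O: no H
  2 × C (aromatic): 1 H each → 2
  2 × N: no H
  1 × C: 1 H
  1 × N (aromatic): no H
  1 × O: 1 H
  1 × O (charge -1): no H
  Total hydrogens = 4.

4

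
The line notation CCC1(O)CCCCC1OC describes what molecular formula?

Heavy atoms from the SMILES: 9 C, 2 O.
Implicit hydrogens by atom environment:
  5 × C: 2 H each → 10
  2 × C: 3 H each → 6
  1 × C: 1 H
  1 × C: no H
  1 × O: 1 H
  1 × O: no H
  Total hydrogens = 18.
Molecular formula: C9H18O2

C9H18O2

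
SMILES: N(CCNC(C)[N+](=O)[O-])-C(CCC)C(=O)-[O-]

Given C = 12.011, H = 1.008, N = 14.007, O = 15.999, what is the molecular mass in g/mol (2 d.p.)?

232.26

Molecular formula: C9H18N3O4-.
M = 9×12.011 + 18×1.008 + 3×14.007 + 4×15.999 = 232.26 g/mol.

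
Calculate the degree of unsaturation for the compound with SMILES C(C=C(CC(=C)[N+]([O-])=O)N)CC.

3

Molecular formula from the SMILES: C8H14N2O2.
DoU = (2C + 2 + N − H − X)/2 = (2·8 + 2 + 2 − 14 − 0)/2 = 6/2 = 3.
(Structurally: 0 ring(s) + 3 π bond(s) = 3.)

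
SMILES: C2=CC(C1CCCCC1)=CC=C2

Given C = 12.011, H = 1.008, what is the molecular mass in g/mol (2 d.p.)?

Molecular formula: C12H16.
M = 12×12.011 + 16×1.008 = 160.26 g/mol.

160.26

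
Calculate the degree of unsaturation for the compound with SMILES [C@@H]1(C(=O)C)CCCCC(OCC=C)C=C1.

4

Molecular formula from the SMILES: C13H20O2.
DoU = (2C + 2 + N − H − X)/2 = (2·13 + 2 + 0 − 20 − 0)/2 = 8/2 = 4.
(Structurally: 1 ring(s) + 3 π bond(s) = 4.)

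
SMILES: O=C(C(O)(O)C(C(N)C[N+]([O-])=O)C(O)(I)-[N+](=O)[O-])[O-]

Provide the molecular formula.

Heavy atoms from the SMILES: 6 C, 1 I, 3 N, 9 O.
Implicit hydrogens by atom environment:
  3 × C: no H
  3 × O: 1 H each → 3
  3 × O: no H
  3 × O (charge -1): no H
  2 × C: 1 H each → 2
  2 × N (charge +1): no H
  1 × C: 2 H
  1 × I: no H
  1 × N: 2 H
  Total hydrogens = 9.
Net charge -1.
Molecular formula: C6H9IN3O9-

C6H9IN3O9-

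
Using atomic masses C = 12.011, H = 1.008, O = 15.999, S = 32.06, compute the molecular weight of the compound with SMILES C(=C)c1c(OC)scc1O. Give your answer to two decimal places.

Molecular formula: C7H8O2S.
M = 7×12.011 + 8×1.008 + 2×15.999 + 1×32.06 = 156.20 g/mol.

156.20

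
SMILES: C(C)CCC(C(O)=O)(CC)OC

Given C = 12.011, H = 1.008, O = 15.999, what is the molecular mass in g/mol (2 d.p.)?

174.24

Molecular formula: C9H18O3.
M = 9×12.011 + 18×1.008 + 3×15.999 = 174.24 g/mol.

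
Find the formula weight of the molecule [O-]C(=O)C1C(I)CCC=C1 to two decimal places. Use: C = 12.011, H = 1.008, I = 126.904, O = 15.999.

251.04

Molecular formula: C7H8IO2-.
M = 7×12.011 + 8×1.008 + 1×126.904 + 2×15.999 = 251.04 g/mol.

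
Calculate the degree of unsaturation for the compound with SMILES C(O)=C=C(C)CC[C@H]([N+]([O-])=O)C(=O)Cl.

4

Molecular formula from the SMILES: C8H10ClNO4.
DoU = (2C + 2 + N − H − X)/2 = (2·8 + 2 + 1 − 10 − 1)/2 = 8/2 = 4.
(Structurally: 0 ring(s) + 4 π bond(s) = 4.)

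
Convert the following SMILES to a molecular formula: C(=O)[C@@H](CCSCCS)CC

Heavy atoms from the SMILES: 8 C, 1 O, 2 S.
Implicit hydrogens by atom environment:
  5 × C: 2 H each → 10
  2 × C: 1 H each → 2
  1 × C: 3 H
  1 × O: no H
  1 × S: 1 H
  1 × S: no H
  Total hydrogens = 16.
Molecular formula: C8H16OS2

C8H16OS2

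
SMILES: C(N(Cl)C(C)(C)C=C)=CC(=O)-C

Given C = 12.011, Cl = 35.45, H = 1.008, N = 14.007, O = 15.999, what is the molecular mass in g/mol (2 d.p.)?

Molecular formula: C9H14ClNO.
M = 9×12.011 + 1×35.45 + 14×1.008 + 1×14.007 + 1×15.999 = 187.67 g/mol.

187.67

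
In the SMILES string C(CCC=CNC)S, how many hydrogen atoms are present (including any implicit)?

13

Hydrogens are implicit in SMILES; fill each atom to its normal valence:
  3 × C: 2 H each → 6
  2 × C: 1 H each → 2
  1 × C: 3 H
  1 × N: 1 H
  1 × S: 1 H
  Total hydrogens = 13.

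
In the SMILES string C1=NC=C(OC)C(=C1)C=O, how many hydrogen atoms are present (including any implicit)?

7

Hydrogens are implicit in SMILES; fill each atom to its normal valence:
  3 × C (aromatic): 1 H each → 3
  2 × C (aromatic): no H
  2 × O: no H
  1 × C: 3 H
  1 × C: 1 H
  1 × N (aromatic): no H
  Total hydrogens = 7.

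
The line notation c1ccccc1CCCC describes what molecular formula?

Heavy atoms from the SMILES: 10 C.
Implicit hydrogens by atom environment:
  5 × C (aromatic): 1 H each → 5
  3 × C: 2 H each → 6
  1 × C: 3 H
  1 × C (aromatic): no H
  Total hydrogens = 14.
Molecular formula: C10H14

C10H14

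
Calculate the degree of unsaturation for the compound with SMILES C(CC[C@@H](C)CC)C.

0

Molecular formula from the SMILES: C8H18.
DoU = (2C + 2 + N − H − X)/2 = (2·8 + 2 + 0 − 18 − 0)/2 = 0/2 = 0.
(Structurally: 0 ring(s) + 0 π bond(s) = 0.)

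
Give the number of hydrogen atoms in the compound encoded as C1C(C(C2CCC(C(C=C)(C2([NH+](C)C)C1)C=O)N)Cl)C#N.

Hydrogens are implicit in SMILES; fill each atom to its normal valence:
  6 × C: 1 H each → 6
  5 × C: 2 H each → 10
  3 × C: no H
  2 × C: 3 H each → 6
  1 × Cl: no H
  1 × N: 2 H
  1 × N (charge +1): 1 H
  1 × N: no H
  1 × O: no H
  Total hydrogens = 25.

25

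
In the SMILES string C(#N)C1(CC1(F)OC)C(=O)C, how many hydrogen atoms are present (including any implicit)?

8

Hydrogens are implicit in SMILES; fill each atom to its normal valence:
  4 × C: no H
  2 × C: 3 H each → 6
  2 × O: no H
  1 × C: 2 H
  1 × F: no H
  1 × N: no H
  Total hydrogens = 8.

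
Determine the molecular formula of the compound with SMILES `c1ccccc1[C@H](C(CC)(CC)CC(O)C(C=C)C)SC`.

C19H30OS

Heavy atoms from the SMILES: 19 C, 1 O, 1 S.
Implicit hydrogens by atom environment:
  5 × C (aromatic): 1 H each → 5
  4 × C: 3 H each → 12
  4 × C: 2 H each → 8
  4 × C: 1 H each → 4
  1 × C: no H
  1 × C (aromatic): no H
  1 × O: 1 H
  1 × S: no H
  Total hydrogens = 30.
Molecular formula: C19H30OS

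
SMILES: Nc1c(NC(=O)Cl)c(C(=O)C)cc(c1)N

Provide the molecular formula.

C9H10ClN3O2

Heavy atoms from the SMILES: 9 C, 1 Cl, 3 N, 2 O.
Implicit hydrogens by atom environment:
  4 × C (aromatic): no H
  2 × C (aromatic): 1 H each → 2
  2 × C: no H
  2 × N: 2 H each → 4
  2 × O: no H
  1 × C: 3 H
  1 × Cl: no H
  1 × N: 1 H
  Total hydrogens = 10.
Molecular formula: C9H10ClN3O2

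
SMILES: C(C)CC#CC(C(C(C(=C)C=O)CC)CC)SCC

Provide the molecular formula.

C17H28OS

Heavy atoms from the SMILES: 17 C, 1 O, 1 S.
Implicit hydrogens by atom environment:
  6 × C: 2 H each → 12
  4 × C: 3 H each → 12
  4 × C: 1 H each → 4
  3 × C: no H
  1 × O: no H
  1 × S: no H
  Total hydrogens = 28.
Molecular formula: C17H28OS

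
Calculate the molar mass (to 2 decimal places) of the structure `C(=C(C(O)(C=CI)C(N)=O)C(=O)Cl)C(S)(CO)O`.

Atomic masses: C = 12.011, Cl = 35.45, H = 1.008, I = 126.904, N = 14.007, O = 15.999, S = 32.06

407.60

Molecular formula: C9H11ClINO5S.
M = 9×12.011 + 1×35.45 + 11×1.008 + 1×126.904 + 1×14.007 + 5×15.999 + 1×32.06 = 407.60 g/mol.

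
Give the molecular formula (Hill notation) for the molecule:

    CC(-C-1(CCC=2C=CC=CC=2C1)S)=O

Heavy atoms from the SMILES: 12 C, 1 O, 1 S.
Implicit hydrogens by atom environment:
  4 × C (aromatic): 1 H each → 4
  3 × C: 2 H each → 6
  2 × C (aromatic): no H
  2 × C: no H
  1 × C: 3 H
  1 × O: no H
  1 × S: 1 H
  Total hydrogens = 14.
Molecular formula: C12H14OS

C12H14OS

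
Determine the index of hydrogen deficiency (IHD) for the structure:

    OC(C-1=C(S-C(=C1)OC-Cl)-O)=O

4

Molecular formula from the SMILES: C6H5ClO4S.
DoU = (2C + 2 + N − H − X)/2 = (2·6 + 2 + 0 − 5 − 1)/2 = 8/2 = 4.
(Structurally: 1 ring(s) + 3 π bond(s) = 4.)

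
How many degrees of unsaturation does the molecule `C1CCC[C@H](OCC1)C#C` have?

Molecular formula from the SMILES: C9H14O.
DoU = (2C + 2 + N − H − X)/2 = (2·9 + 2 + 0 − 14 − 0)/2 = 6/2 = 3.
(Structurally: 1 ring(s) + 2 π bond(s) = 3.)

3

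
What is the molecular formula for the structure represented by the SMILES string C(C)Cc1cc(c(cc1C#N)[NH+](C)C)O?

C12H17N2O+

Heavy atoms from the SMILES: 12 C, 2 N, 1 O.
Implicit hydrogens by atom environment:
  4 × C (aromatic): no H
  3 × C: 3 H each → 9
  2 × C: 2 H each → 4
  2 × C (aromatic): 1 H each → 2
  1 × C: no H
  1 × N (charge +1): 1 H
  1 × N: no H
  1 × O: 1 H
  Total hydrogens = 17.
Net charge +1.
Molecular formula: C12H17N2O+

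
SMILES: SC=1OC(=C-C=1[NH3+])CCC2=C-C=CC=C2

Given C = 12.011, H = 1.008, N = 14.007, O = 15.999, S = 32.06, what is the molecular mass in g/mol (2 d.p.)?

220.31

Molecular formula: C12H14NOS+.
M = 12×12.011 + 14×1.008 + 1×14.007 + 1×15.999 + 1×32.06 = 220.31 g/mol.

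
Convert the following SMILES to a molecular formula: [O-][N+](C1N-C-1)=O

Heavy atoms from the SMILES: 2 C, 2 N, 2 O.
Implicit hydrogens by atom environment:
  1 × C: 2 H
  1 × C: 1 H
  1 × N: 1 H
  1 × N (charge +1): no H
  1 × O: no H
  1 × O (charge -1): no H
  Total hydrogens = 4.
Molecular formula: C2H4N2O2

C2H4N2O2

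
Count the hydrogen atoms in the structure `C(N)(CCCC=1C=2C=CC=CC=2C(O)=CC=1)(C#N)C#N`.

15

Hydrogens are implicit in SMILES; fill each atom to its normal valence:
  6 × C (aromatic): 1 H each → 6
  4 × C (aromatic): no H
  3 × C: 2 H each → 6
  3 × C: no H
  2 × N: no H
  1 × N: 2 H
  1 × O: 1 H
  Total hydrogens = 15.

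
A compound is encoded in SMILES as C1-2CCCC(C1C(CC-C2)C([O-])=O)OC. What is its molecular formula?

Heavy atoms from the SMILES: 12 C, 3 O.
Implicit hydrogens by atom environment:
  6 × C: 2 H each → 12
  4 × C: 1 H each → 4
  2 × O: no H
  1 × C: 3 H
  1 × C: no H
  1 × O (charge -1): no H
  Total hydrogens = 19.
Net charge -1.
Molecular formula: C12H19O3-

C12H19O3-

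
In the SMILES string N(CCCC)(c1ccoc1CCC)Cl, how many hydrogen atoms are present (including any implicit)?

Hydrogens are implicit in SMILES; fill each atom to its normal valence:
  5 × C: 2 H each → 10
  2 × C: 3 H each → 6
  2 × C (aromatic): 1 H each → 2
  2 × C (aromatic): no H
  1 × Cl: no H
  1 × N: no H
  1 × O (aromatic): no H
  Total hydrogens = 18.

18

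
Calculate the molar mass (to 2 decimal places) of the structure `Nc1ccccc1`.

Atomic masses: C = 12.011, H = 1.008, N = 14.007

Molecular formula: C6H7N.
M = 6×12.011 + 7×1.008 + 1×14.007 = 93.13 g/mol.

93.13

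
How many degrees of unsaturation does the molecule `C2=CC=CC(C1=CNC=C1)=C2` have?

Molecular formula from the SMILES: C10H9N.
DoU = (2C + 2 + N − H − X)/2 = (2·10 + 2 + 1 − 9 − 0)/2 = 14/2 = 7.
(Structurally: 2 ring(s) + 5 π bond(s) = 7.)

7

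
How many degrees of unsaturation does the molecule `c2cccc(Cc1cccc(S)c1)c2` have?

8

Molecular formula from the SMILES: C13H12S.
DoU = (2C + 2 + N − H − X)/2 = (2·13 + 2 + 0 − 12 − 0)/2 = 16/2 = 8.
(Structurally: 2 ring(s) + 6 π bond(s) = 8.)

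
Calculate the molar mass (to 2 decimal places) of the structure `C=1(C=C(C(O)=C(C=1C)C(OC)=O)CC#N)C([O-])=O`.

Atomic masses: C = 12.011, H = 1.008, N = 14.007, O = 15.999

248.21

Molecular formula: C12H10NO5-.
M = 12×12.011 + 10×1.008 + 1×14.007 + 5×15.999 = 248.21 g/mol.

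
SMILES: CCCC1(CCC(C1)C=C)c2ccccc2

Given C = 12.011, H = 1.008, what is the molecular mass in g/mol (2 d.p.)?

Molecular formula: C16H22.
M = 16×12.011 + 22×1.008 = 214.35 g/mol.

214.35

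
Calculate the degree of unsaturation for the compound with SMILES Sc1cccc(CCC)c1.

4

Molecular formula from the SMILES: C9H12S.
DoU = (2C + 2 + N − H − X)/2 = (2·9 + 2 + 0 − 12 − 0)/2 = 8/2 = 4.
(Structurally: 1 ring(s) + 3 π bond(s) = 4.)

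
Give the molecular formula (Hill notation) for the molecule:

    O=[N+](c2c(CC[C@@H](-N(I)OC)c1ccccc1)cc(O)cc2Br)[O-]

Heavy atoms from the SMILES: 1 Br, 16 C, 1 I, 2 N, 4 O.
Implicit hydrogens by atom environment:
  7 × C (aromatic): 1 H each → 7
  5 × C (aromatic): no H
  2 × C: 2 H each → 4
  2 × O: no H
  1 × Br: no H
  1 × C: 3 H
  1 × C: 1 H
  1 × I: no H
  1 × N (charge +1): no H
  1 × N: no H
  1 × O: 1 H
  1 × O (charge -1): no H
  Total hydrogens = 16.
Molecular formula: C16H16BrIN2O4

C16H16BrIN2O4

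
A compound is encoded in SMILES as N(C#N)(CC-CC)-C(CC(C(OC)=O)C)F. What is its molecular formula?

C11H19FN2O2

Heavy atoms from the SMILES: 11 C, 1 F, 2 N, 2 O.
Implicit hydrogens by atom environment:
  4 × C: 2 H each → 8
  3 × C: 3 H each → 9
  2 × C: 1 H each → 2
  2 × C: no H
  2 × N: no H
  2 × O: no H
  1 × F: no H
  Total hydrogens = 19.
Molecular formula: C11H19FN2O2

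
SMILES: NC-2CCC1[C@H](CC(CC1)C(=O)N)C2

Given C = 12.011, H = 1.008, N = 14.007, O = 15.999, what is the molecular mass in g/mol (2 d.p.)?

196.29

Molecular formula: C11H20N2O.
M = 11×12.011 + 20×1.008 + 2×14.007 + 1×15.999 = 196.29 g/mol.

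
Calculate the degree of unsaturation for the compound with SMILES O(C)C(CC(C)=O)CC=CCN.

Molecular formula from the SMILES: C9H17NO2.
DoU = (2C + 2 + N − H − X)/2 = (2·9 + 2 + 1 − 17 − 0)/2 = 4/2 = 2.
(Structurally: 0 ring(s) + 2 π bond(s) = 2.)

2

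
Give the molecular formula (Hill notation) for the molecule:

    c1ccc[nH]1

C4H5N

Heavy atoms from the SMILES: 4 C, 1 N.
Implicit hydrogens by atom environment:
  4 × C (aromatic): 1 H each → 4
  1 × N (aromatic): 1 H
  Total hydrogens = 5.
Molecular formula: C4H5N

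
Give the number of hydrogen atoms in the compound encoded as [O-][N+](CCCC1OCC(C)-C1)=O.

Hydrogens are implicit in SMILES; fill each atom to its normal valence:
  5 × C: 2 H each → 10
  2 × C: 1 H each → 2
  2 × O: no H
  1 × C: 3 H
  1 × N (charge +1): no H
  1 × O (charge -1): no H
  Total hydrogens = 15.

15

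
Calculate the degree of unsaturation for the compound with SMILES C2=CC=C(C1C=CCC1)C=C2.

6

Molecular formula from the SMILES: C11H12.
DoU = (2C + 2 + N − H − X)/2 = (2·11 + 2 + 0 − 12 − 0)/2 = 12/2 = 6.
(Structurally: 2 ring(s) + 4 π bond(s) = 6.)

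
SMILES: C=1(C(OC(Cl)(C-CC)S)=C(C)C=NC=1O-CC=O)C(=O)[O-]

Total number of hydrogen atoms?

Hydrogens are implicit in SMILES; fill each atom to its normal valence:
  4 × C (aromatic): no H
  4 × O: no H
  3 × C: 2 H each → 6
  2 × C: 3 H each → 6
  2 × C: no H
  1 × C (aromatic): 1 H
  1 × C: 1 H
  1 × Cl: no H
  1 × N (aromatic): no H
  1 × O (charge -1): no H
  1 × S: 1 H
  Total hydrogens = 15.

15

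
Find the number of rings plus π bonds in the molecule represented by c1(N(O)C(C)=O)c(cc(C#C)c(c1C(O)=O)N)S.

Molecular formula from the SMILES: C11H10N2O4S.
DoU = (2C + 2 + N − H − X)/2 = (2·11 + 2 + 2 − 10 − 0)/2 = 16/2 = 8.
(Structurally: 1 ring(s) + 7 π bond(s) = 8.)

8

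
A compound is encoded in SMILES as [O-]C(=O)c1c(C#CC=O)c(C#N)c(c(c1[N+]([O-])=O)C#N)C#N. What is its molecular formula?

Heavy atoms from the SMILES: 13 C, 4 N, 5 O.
Implicit hydrogens by atom environment:
  6 × C (aromatic): no H
  6 × C: no H
  3 × N: no H
  3 × O: no H
  2 × O (charge -1): no H
  1 × C: 1 H
  1 × N (charge +1): no H
  Total hydrogens = 1.
Net charge -1.
Molecular formula: C13HN4O5-

C13HN4O5-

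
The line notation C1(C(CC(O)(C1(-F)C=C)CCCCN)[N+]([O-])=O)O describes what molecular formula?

Heavy atoms from the SMILES: 11 C, 1 F, 2 N, 4 O.
Implicit hydrogens by atom environment:
  6 × C: 2 H each → 12
  3 × C: 1 H each → 3
  2 × C: no H
  2 × O: 1 H each → 2
  1 × F: no H
  1 × N: 2 H
  1 × N (charge +1): no H
  1 × O: no H
  1 × O (charge -1): no H
  Total hydrogens = 19.
Molecular formula: C11H19FN2O4

C11H19FN2O4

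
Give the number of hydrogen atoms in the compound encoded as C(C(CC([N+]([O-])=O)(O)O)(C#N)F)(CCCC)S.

Hydrogens are implicit in SMILES; fill each atom to its normal valence:
  4 × C: 2 H each → 8
  3 × C: no H
  2 × O: 1 H each → 2
  1 × C: 3 H
  1 × C: 1 H
  1 × F: no H
  1 × N (charge +1): no H
  1 × N: no H
  1 × O: no H
  1 × O (charge -1): no H
  1 × S: 1 H
  Total hydrogens = 15.

15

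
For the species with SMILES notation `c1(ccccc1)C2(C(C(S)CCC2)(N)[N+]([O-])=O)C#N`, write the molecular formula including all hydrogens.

Heavy atoms from the SMILES: 13 C, 3 N, 2 O, 1 S.
Implicit hydrogens by atom environment:
  5 × C (aromatic): 1 H each → 5
  3 × C: 2 H each → 6
  3 × C: no H
  1 × C: 1 H
  1 × C (aromatic): no H
  1 × N: 2 H
  1 × N: no H
  1 × N (charge +1): no H
  1 × O: no H
  1 × O (charge -1): no H
  1 × S: 1 H
  Total hydrogens = 15.
Molecular formula: C13H15N3O2S

C13H15N3O2S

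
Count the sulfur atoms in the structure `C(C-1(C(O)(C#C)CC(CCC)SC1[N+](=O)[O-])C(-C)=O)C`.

1

The symbol for sulfur appears 1 time in the SMILES.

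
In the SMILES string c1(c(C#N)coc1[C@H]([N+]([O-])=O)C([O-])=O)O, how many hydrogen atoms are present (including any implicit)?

Hydrogens are implicit in SMILES; fill each atom to its normal valence:
  3 × C (aromatic): no H
  2 × C: no H
  2 × O: no H
  2 × O (charge -1): no H
  1 × C (aromatic): 1 H
  1 × C: 1 H
  1 × N: no H
  1 × N (charge +1): no H
  1 × O: 1 H
  1 × O (aromatic): no H
  Total hydrogens = 3.

3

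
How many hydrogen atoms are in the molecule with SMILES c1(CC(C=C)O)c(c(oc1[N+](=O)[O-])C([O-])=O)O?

8

Hydrogens are implicit in SMILES; fill each atom to its normal valence:
  4 × C (aromatic): no H
  2 × C: 2 H each → 4
  2 × C: 1 H each → 2
  2 × O: 1 H each → 2
  2 × O: no H
  2 × O (charge -1): no H
  1 × C: no H
  1 × N (charge +1): no H
  1 × O (aromatic): no H
  Total hydrogens = 8.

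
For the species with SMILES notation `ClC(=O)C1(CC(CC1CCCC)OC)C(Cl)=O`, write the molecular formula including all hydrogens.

C12H18Cl2O3

Heavy atoms from the SMILES: 12 C, 2 Cl, 3 O.
Implicit hydrogens by atom environment:
  5 × C: 2 H each → 10
  3 × C: no H
  3 × O: no H
  2 × C: 3 H each → 6
  2 × C: 1 H each → 2
  2 × Cl: no H
  Total hydrogens = 18.
Molecular formula: C12H18Cl2O3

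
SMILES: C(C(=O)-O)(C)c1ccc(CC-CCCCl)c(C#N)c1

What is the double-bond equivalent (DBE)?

Molecular formula from the SMILES: C15H18ClNO2.
DoU = (2C + 2 + N − H − X)/2 = (2·15 + 2 + 1 − 18 − 1)/2 = 14/2 = 7.
(Structurally: 1 ring(s) + 6 π bond(s) = 7.)

7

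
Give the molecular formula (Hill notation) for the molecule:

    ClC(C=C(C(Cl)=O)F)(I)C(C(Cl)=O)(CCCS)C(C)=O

C11H11Cl3FIO3S

Heavy atoms from the SMILES: 11 C, 3 Cl, 1 F, 1 I, 3 O, 1 S.
Implicit hydrogens by atom environment:
  6 × C: no H
  3 × C: 2 H each → 6
  3 × Cl: no H
  3 × O: no H
  1 × C: 3 H
  1 × C: 1 H
  1 × F: no H
  1 × I: no H
  1 × S: 1 H
  Total hydrogens = 11.
Molecular formula: C11H11Cl3FIO3S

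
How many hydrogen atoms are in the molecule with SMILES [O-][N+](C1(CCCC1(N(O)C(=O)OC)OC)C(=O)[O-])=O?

13

Hydrogens are implicit in SMILES; fill each atom to its normal valence:
  5 × O: no H
  4 × C: no H
  3 × C: 2 H each → 6
  2 × C: 3 H each → 6
  2 × O (charge -1): no H
  1 × N: no H
  1 × N (charge +1): no H
  1 × O: 1 H
  Total hydrogens = 13.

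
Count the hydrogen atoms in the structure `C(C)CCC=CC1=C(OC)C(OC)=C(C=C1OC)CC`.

Hydrogens are implicit in SMILES; fill each atom to its normal valence:
  5 × C: 3 H each → 15
  5 × C (aromatic): no H
  4 × C: 2 H each → 8
  3 × O: no H
  2 × C: 1 H each → 2
  1 × C (aromatic): 1 H
  Total hydrogens = 26.

26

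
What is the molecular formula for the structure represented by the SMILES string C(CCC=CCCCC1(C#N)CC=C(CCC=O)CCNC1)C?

C20H32N2O

Heavy atoms from the SMILES: 20 C, 2 N, 1 O.
Implicit hydrogens by atom environment:
  12 × C: 2 H each → 24
  4 × C: 1 H each → 4
  3 × C: no H
  1 × C: 3 H
  1 × N: 1 H
  1 × N: no H
  1 × O: no H
  Total hydrogens = 32.
Molecular formula: C20H32N2O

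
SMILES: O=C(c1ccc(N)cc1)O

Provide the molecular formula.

C7H7NO2

Heavy atoms from the SMILES: 7 C, 1 N, 2 O.
Implicit hydrogens by atom environment:
  4 × C (aromatic): 1 H each → 4
  2 × C (aromatic): no H
  1 × C: no H
  1 × N: 2 H
  1 × O: 1 H
  1 × O: no H
  Total hydrogens = 7.
Molecular formula: C7H7NO2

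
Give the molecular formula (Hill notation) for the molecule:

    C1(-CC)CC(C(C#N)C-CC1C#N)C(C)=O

C13H18N2O

Heavy atoms from the SMILES: 13 C, 2 N, 1 O.
Implicit hydrogens by atom environment:
  4 × C: 2 H each → 8
  4 × C: 1 H each → 4
  3 × C: no H
  2 × C: 3 H each → 6
  2 × N: no H
  1 × O: no H
  Total hydrogens = 18.
Molecular formula: C13H18N2O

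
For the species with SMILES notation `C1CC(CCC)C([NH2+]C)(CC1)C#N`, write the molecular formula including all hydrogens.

Heavy atoms from the SMILES: 11 C, 2 N.
Implicit hydrogens by atom environment:
  6 × C: 2 H each → 12
  2 × C: 3 H each → 6
  2 × C: no H
  1 × C: 1 H
  1 × N (charge +1): 2 H
  1 × N: no H
  Total hydrogens = 21.
Net charge +1.
Molecular formula: C11H21N2+

C11H21N2+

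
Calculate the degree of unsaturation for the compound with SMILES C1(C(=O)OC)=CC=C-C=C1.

Molecular formula from the SMILES: C8H8O2.
DoU = (2C + 2 + N − H − X)/2 = (2·8 + 2 + 0 − 8 − 0)/2 = 10/2 = 5.
(Structurally: 1 ring(s) + 4 π bond(s) = 5.)

5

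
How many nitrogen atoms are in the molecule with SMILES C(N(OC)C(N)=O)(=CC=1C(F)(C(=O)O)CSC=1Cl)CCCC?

The symbol for nitrogen appears 2 times in the SMILES.

2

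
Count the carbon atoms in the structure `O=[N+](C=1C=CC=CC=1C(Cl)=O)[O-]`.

The symbol for carbon appears 7 times in the SMILES. (Cl is a single chlorine, not C + l.)

7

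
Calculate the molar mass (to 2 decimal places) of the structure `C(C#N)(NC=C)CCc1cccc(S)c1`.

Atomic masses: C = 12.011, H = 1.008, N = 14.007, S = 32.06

Molecular formula: C12H14N2S.
M = 12×12.011 + 14×1.008 + 2×14.007 + 1×32.06 = 218.32 g/mol.

218.32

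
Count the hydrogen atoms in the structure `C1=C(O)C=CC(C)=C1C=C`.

10

Hydrogens are implicit in SMILES; fill each atom to its normal valence:
  3 × C (aromatic): 1 H each → 3
  3 × C (aromatic): no H
  1 × C: 3 H
  1 × C: 2 H
  1 × C: 1 H
  1 × O: 1 H
  Total hydrogens = 10.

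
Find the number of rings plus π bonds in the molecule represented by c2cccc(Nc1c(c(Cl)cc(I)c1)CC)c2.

8

Molecular formula from the SMILES: C14H13ClIN.
DoU = (2C + 2 + N − H − X)/2 = (2·14 + 2 + 1 − 13 − 2)/2 = 16/2 = 8.
(Structurally: 2 ring(s) + 6 π bond(s) = 8.)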